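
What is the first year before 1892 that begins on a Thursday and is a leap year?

1880

Jan 1 advances by 2 weekdays after a leap year and by 1 after a common year.
1892: Jan 1 is Friday (leap).
1891: Thursday
1890: Wednesday
1889: Tuesday
1888: Sunday (leap)
1887: Saturday
1886: Friday
1885: Thursday
1884: Tuesday (leap)
1883: Monday
1882: Sunday
1881: Saturday
1880: Thursday (leap)
1880 begins on a Thursday and is a leap year.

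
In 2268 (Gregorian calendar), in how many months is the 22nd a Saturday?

2

Check the 22nd of each month of 2268: Jan 22: Wed, Feb 22: Sat, Mar 22: Sun, Apr 22: Wed, May 22: Fri, Jun 22: Mon, Jul 22: Wed, Aug 22: Sat, Sep 22: Tue, Oct 22: Thu, Nov 22: Sun, Dec 22: Tue.
Saturday occurs in February, August — 2 months.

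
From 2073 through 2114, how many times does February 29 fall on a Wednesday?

2

Leap years in 2073–2114: 9 of them.
Feb 29 weekday advances by 5 (mod 7) from one leap year to the next four years later (or differs when a century non-leap intervenes).
Leap-day weekdays: 2076:Sat 2080:Thu 2084:Tue 2088:Sun 2092:Fri 2096:Wed✓ 2104:Fri 2108:Wed✓ 2112:Mon
Wednesday: 2096, 2108 → 2.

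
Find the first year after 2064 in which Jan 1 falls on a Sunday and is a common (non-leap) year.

2073

Jan 1 advances by 2 weekdays after a leap year and by 1 after a common year.
2064: Jan 1 is Tuesday (leap).
2065: Thursday
2066: Friday
2067: Saturday
2068: Sunday (leap)
2069: Tuesday
2070: Wednesday
2071: Thursday
2072: Friday (leap)
2073: Sunday
2073 begins on a Sunday and is a common year.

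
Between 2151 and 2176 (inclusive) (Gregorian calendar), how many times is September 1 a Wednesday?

4

Track September 1's weekday year by year (advancing +1, or +2 across a Feb 29):
  2151: Wed ✓  2152: Fri (+2)  2153: Sat (+1)  2154: Sun (+1)  2155: Mon (+1)
  2156: Wed (+2) ✓  2157: Thu (+1)  2158: Fri (+1)  2159: Sat (+1)  2160: Mon (+2)
  2161: Tue (+1)  2162: Wed (+1) ✓  2163: Thu (+1)  2164: Sat (+2)  2165: Sun (+1)
  2166: Mon (+1)  2167: Tue (+1)  2168: Thu (+2)  2169: Fri (+1)  2170: Sat (+1)
  2171: Sun (+1)  2172: Tue (+2)  2173: Wed (+1) ✓  2174: Thu (+1)  2175: Fri (+1)
  2176: Sun (+2)
Wednesday years: 2151, 2156, 2162, 2173 — 4 in total.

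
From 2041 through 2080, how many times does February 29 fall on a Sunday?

1

Leap years in 2041–2080: 10 of them.
Feb 29 weekday advances by 5 (mod 7) from one leap year to the next four years later (or differs when a century non-leap intervenes).
Leap-day weekdays: 2044:Mon 2048:Sat 2052:Thu 2056:Tue 2060:Sun✓ 2064:Fri 2068:Wed 2072:Mon 2076:Sat 2080:Thu
Sunday: 2060 → 1.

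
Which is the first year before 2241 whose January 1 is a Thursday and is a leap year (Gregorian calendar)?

2224

Jan 1 advances by 2 weekdays after a leap year and by 1 after a common year.
2241: Jan 1 is Friday.
2240: Wednesday (leap)
2239: Tuesday
2238: Monday
2237: Sunday
2236: Friday (leap)
2235: Thursday
2234: Wednesday
2233: Tuesday
2232: Sunday (leap)
2231: Saturday
2230: Friday
2229: Thursday
2228: Tuesday (leap)
2227: Monday
2226: Sunday
2225: Saturday
2224: Thursday (leap)
2224 begins on a Thursday and is a leap year.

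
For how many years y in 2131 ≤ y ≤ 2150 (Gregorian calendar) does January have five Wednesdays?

January has 31 days; it has five Wednesdays when Wednesday falls among the first (month-length − 28) days — i.e. when January 1 is one of Wednesday/Tuesday/Monday.
January 1 by year: 2131:Mon✓ 2132:Tue✓ 2133:Thu 2134:Fri 2135:Sat 2136:Sun 2137:Tue✓ 2138:Wed✓ 2139:Thu 2140:Fri 2141:Sun 2142:Mon✓ 2143:Tue✓ 2144:Wed✓ 2145:Fri 2146:Sat 2147:Sun 2148:Mon✓ 2149:Wed✓ 2150:Thu
Years with five Wednesdays: 2131, 2132, 2137, 2138, 2142, 2143, 2144, 2148, 2149 → 9.

9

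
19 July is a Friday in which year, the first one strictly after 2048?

From one year to the next, a fixed date's weekday advances by 1, or by 2 when a Feb 29 lies between the two dates.
2048: July 19 is Sunday.
2049: Monday (+1)
2050: Tuesday (+1)
2051: Wednesday (+1)
2052: Friday (+2)
19 July falls on a Friday in 2052.

2052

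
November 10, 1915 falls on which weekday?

Wednesday

January 1, 1915 is a Friday.
November 10 is day 314 of the year, i.e. 313 days after Jan 1.
313 mod 7 = 5, so advance 5 weekdays from Friday: Wednesday.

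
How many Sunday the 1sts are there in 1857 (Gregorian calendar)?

Check the 1st of each month of 1857: Jan 1: Thu, Feb 1: Sun, Mar 1: Sun, Apr 1: Wed, May 1: Fri, Jun 1: Mon, Jul 1: Wed, Aug 1: Sat, Sep 1: Tue, Oct 1: Thu, Nov 1: Sun, Dec 1: Tue.
Sunday occurs in February, March, November — 3 months.

3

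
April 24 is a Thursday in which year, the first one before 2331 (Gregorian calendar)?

From one year to the next, a fixed date's weekday advances by 1, or by 2 when a Feb 29 lies between the two dates.
2331: April 24 is Friday.
2330: Thursday (−1)
April 24 falls on a Thursday in 2330.

2330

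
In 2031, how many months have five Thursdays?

A month of length L has five Thursdays iff its first Thursday is on day ≤ L−28 (so day 1–3 in a 31-day month, 1–2 in a 30-day month, day 1 in a leap February).
Checking each month of 2031: Jan starts Wed (31d) ✓; Feb starts Sat (28d); Mar starts Sat (31d); Apr starts Tue (30d); May starts Thu (31d) ✓; Jun starts Sun (30d); Jul starts Tue (31d) ✓; Aug starts Fri (31d); Sep starts Mon (30d); Oct starts Wed (31d) ✓; Nov starts Sat (30d); Dec starts Mon (31d).
Five-Thursday months: January, May, July, October → 4.

4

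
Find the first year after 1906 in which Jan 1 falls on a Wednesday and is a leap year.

Jan 1 advances by 2 weekdays after a leap year and by 1 after a common year.
1906: Jan 1 is Monday.
1907: Tuesday
1908: Wednesday (leap)
1908 begins on a Wednesday and is a leap year.

1908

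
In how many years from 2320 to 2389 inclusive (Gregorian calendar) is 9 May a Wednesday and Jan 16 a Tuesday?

7

Check each year's weekday for 9 May and Jan 16:
  2320: Sun/Fri  2321: Mon/Sun  2322: Tue/Mon  2323: Wed/Tue ✓  2324: Fri/Wed  2325: Sat/Fri  2326: Sun/Sat  2327: Mon/Sun  2328: Wed/Mon  2329: Thu/Wed  2330: Fri/Thu  2331: Sat/Fri  2332: Mon/Sat  2333: Tue/Mon  …(42 more)…  2376: Sun/Fri  2377: Mon/Sun  2378: Tue/Mon  2379: Wed/Tue ✓  2380: Fri/Wed  2381: Sat/Fri  2382: Sun/Sat  2383: Mon/Sun  2384: Wed/Mon  2385: Thu/Wed  2386: Fri/Thu  2387: Sat/Fri  2388: Mon/Sat  2389: Tue/Mon
Both conditions hold in: 2323, 2334, 2345, 2351, 2362, 2373, 2379 — 7.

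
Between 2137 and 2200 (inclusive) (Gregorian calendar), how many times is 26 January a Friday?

Track 26 January's weekday year by year (advancing +1, or +2 across a Feb 29):
  2137: Sat  2138: Sun (+1)  2139: Mon (+1)  2140: Tue (+1)  2141: Thu (+2)
  2142: Fri (+1) ✓  2143: Sat (+1)  2144: Sun (+1)  2145: Tue (+2)  2146: Wed (+1)
  2147: Thu (+1)  2148: Fri (+1) ✓  2149: Sun (+2)  2150: Mon (+1)  … (36 more years) …
  2187: Fri (+1) ✓  2188: Sat (+1)  2189: Mon (+2)  2190: Tue (+1)  2191: Wed (+1)
  2192: Thu (+1)  2193: Sat (+2)  2194: Sun (+1)  2195: Mon (+1)  2196: Tue (+1)
  2197: Thu (+2)  2198: Fri (+1) ✓  2199: Sat (+1)  2200: Sun (+1)
Friday years: 2142, 2148, 2153, 2159, 2170, 2176, 2181, 2187, 2198 — 9 in total.

9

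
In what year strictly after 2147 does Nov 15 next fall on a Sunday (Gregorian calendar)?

2150

From one year to the next, a fixed date's weekday advances by 1, or by 2 when a Feb 29 lies between the two dates.
2147: November 15 is Wednesday.
2148: Friday (+2)
2149: Saturday (+1)
2150: Sunday (+1)
Nov 15 falls on a Sunday in 2150.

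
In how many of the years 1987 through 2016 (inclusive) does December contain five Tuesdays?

December has 31 days; it has five Tuesdays when Tuesday falls among the first (month-length − 28) days — i.e. when December 1 is one of Tuesday/Monday/Sunday.
December 1 by year: 1987:Tue✓ 1988:Thu 1989:Fri 1990:Sat 1991:Sun✓ 1992:Tue✓ 1993:Wed 1994:Thu 1995:Fri 1996:Sun✓ 1997:Mon✓ 1998:Tue✓ 1999:Wed 2000:Fri 2001:Sat 2002:Sun✓ 2003:Mon✓ 2004:Wed 2005:Thu 2006:Fri 2007:Sat 2008:Mon✓ 2009:Tue✓ 2010:Wed 2011:Thu 2012:Sat 2013:Sun✓ 2014:Mon✓ 2015:Tue✓ 2016:Thu
Years with five Tuesdays: 1987, 1991, 1992, 1996, 1997, 1998, 2002, 2003, 2008, 2009, 2013, 2014, 2015 → 13.

13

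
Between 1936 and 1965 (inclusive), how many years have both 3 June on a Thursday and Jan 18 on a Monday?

Check each year's weekday for 3 June and Jan 18:
  1936: Wed/Sat  1937: Thu/Mon ✓  1938: Fri/Tue  1939: Sat/Wed  1940: Mon/Thu  1941: Tue/Sat  1942: Wed/Sun  1943: Thu/Mon ✓  1944: Sat/Tue  1945: Sun/Thu  1946: Mon/Fri  1947: Tue/Sat  1948: Thu/Sun  1949: Fri/Tue  1950: Sat/Wed  1951: Sun/Thu  1952: Tue/Fri  1953: Wed/Sun  1954: Thu/Mon ✓  1955: Fri/Tue  1956: Sun/Wed  1957: Mon/Fri  1958: Tue/Sat  1959: Wed/Sun  1960: Fri/Mon  1961: Sat/Wed  1962: Sun/Thu  1963: Mon/Fri  1964: Wed/Sat  1965: Thu/Mon ✓
Both conditions hold in: 1937, 1943, 1954, 1965 — 4.

4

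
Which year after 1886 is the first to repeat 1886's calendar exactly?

1897

Two years share a calendar iff Jan 1 falls on the same weekday and both are leap or both are common. 1886: Jan 1 is Friday, common year.
1887: Jan 1 Saturday, common
1888: Jan 1 Sunday, leap
1889: Jan 1 Tuesday, common
1890: Jan 1 Wednesday, common
1891: Jan 1 Thursday, common
1892: Jan 1 Friday, leap
1893: Jan 1 Sunday, common
1894: Jan 1 Monday, common
1895: Jan 1 Tuesday, common
1896: Jan 1 Wednesday, leap
1897: Jan 1 Friday, common
1897 matches on both conditions.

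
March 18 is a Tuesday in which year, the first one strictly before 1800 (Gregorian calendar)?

1794

From one year to the next, a fixed date's weekday advances by 1, or by 2 when a Feb 29 lies between the two dates.
1800: March 18 is Tuesday.
1799: Monday (−1)
1798: Sunday (−1)
1797: Saturday (−1)
1796: Friday (−1)
1795: Wednesday (−2)
1794: Tuesday (−1)
March 18 falls on a Tuesday in 1794.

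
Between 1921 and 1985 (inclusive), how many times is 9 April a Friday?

9

Track 9 April's weekday year by year (advancing +1, or +2 across a Feb 29):
  1921: Sat  1922: Sun (+1)  1923: Mon (+1)  1924: Wed (+2)  1925: Thu (+1)
  1926: Fri (+1) ✓  1927: Sat (+1)  1928: Mon (+2)  1929: Tue (+1)  1930: Wed (+1)
  1931: Thu (+1)  1932: Sat (+2)  1933: Sun (+1)  1934: Mon (+1)  … (37 more years) …
  1972: Sun (+2)  1973: Mon (+1)  1974: Tue (+1)  1975: Wed (+1)  1976: Fri (+2) ✓
  1977: Sat (+1)  1978: Sun (+1)  1979: Mon (+1)  1980: Wed (+2)  1981: Thu (+1)
  1982: Fri (+1) ✓  1983: Sat (+1)  1984: Mon (+2)  1985: Tue (+1)
Friday years: 1926, 1937, 1943, 1948, 1954, 1965, 1971, 1976, 1982 — 9 in total.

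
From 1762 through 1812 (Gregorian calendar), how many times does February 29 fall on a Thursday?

1

Leap years in 1762–1812: 12 of them.
Feb 29 weekday advances by 5 (mod 7) from one leap year to the next four years later (or differs when a century non-leap intervenes).
Leap-day weekdays: 1764:Wed 1768:Mon 1772:Sat 1776:Thu✓ 1780:Tue 1784:Sun 1788:Fri 1792:Wed 1796:Mon 1804:Wed 1808:Mon 1812:Sat
Thursday: 1776 → 1.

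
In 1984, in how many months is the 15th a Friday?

Check the 15th of each month of 1984: Jan 15: Sun, Feb 15: Wed, Mar 15: Thu, Apr 15: Sun, May 15: Tue, Jun 15: Fri, Jul 15: Sun, Aug 15: Wed, Sep 15: Sat, Oct 15: Mon, Nov 15: Thu, Dec 15: Sat.
Friday occurs in June — 1 month.

1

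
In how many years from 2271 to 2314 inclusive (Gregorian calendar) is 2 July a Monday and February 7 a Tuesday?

Check each year's weekday for 2 July and February 7:
  2271: Sun/Tue  2272: Tue/Wed  2273: Wed/Fri  2274: Thu/Sat  2275: Fri/Sun  2276: Sun/Mon  2277: Mon/Wed  2278: Tue/Thu  2279: Wed/Fri  2280: Fri/Sat  2281: Sat/Mon  2282: Sun/Tue  2283: Mon/Wed  2284: Wed/Thu  …(16 more)…  2301: Tue/Thu  2302: Wed/Fri  2303: Thu/Sat  2304: Sat/Sun  2305: Sun/Tue  2306: Mon/Wed  2307: Tue/Thu  2308: Thu/Fri  2309: Fri/Sun  2310: Sat/Mon  2311: Sun/Tue  2312: Tue/Wed  2313: Wed/Fri  2314: Thu/Sat
Both conditions hold in: 2288 — 1.

1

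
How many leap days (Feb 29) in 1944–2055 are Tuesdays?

4

Leap years in 1944–2055: 28 of them.
Feb 29 weekday advances by 5 (mod 7) from one leap year to the next four years later (or differs when a century non-leap intervenes).
Leap-day weekdays: 1944:Tue✓ 1948:Sun 1952:Fri 1956:Wed 1960:Mon 1964:Sat 1968:Thu 1972:Tue✓ 1976:Sun 1980:Fri 1984:Wed 1988:Mon 1992:Sat 1996:Thu 2000:Tue✓ 2004:Sun 2008:Fri 2012:Wed 2016:Mon 2020:Sat 2024:Thu 2028:Tue✓ 2032:Sun 2036:Fri 2040:Wed 2044:Mon 2048:Sat 2052:Thu
Tuesday: 1944, 1972, 2000, 2028 → 4.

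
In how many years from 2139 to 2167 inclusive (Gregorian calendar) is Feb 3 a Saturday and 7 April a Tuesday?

0

Check each year's weekday for Feb 3 and 7 April:
  2139: Tue/Tue  2140: Wed/Thu  2141: Fri/Fri  2142: Sat/Sat  2143: Sun/Sun  2144: Mon/Tue  2145: Wed/Wed  2146: Thu/Thu  2147: Fri/Fri  2148: Sat/Sun  2149: Mon/Mon  2150: Tue/Tue  2151: Wed/Wed  2152: Thu/Fri  2153: Sat/Sat  2154: Sun/Sun  2155: Mon/Mon  2156: Tue/Wed  2157: Thu/Thu  2158: Fri/Fri  2159: Sat/Sat  2160: Sun/Mon  2161: Tue/Tue  2162: Wed/Wed  2163: Thu/Thu  2164: Fri/Sat  2165: Sun/Sun  2166: Mon/Mon  2167: Tue/Tue
Both conditions hold in: no year — 0.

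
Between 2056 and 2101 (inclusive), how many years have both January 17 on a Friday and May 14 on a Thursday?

1

Check each year's weekday for January 17 and May 14:
  2056: Mon/Sun  2057: Wed/Mon  2058: Thu/Tue  2059: Fri/Wed  2060: Sat/Fri  2061: Mon/Sat  2062: Tue/Sun  2063: Wed/Mon  2064: Thu/Wed  2065: Sat/Thu  2066: Sun/Fri  2067: Mon/Sat  2068: Tue/Mon  2069: Thu/Tue  …(18 more)…  2088: Sat/Fri  2089: Mon/Sat  2090: Tue/Sun  2091: Wed/Mon  2092: Thu/Wed  2093: Sat/Thu  2094: Sun/Fri  2095: Mon/Sat  2096: Tue/Mon  2097: Thu/Tue  2098: Fri/Wed  2099: Sat/Thu  2100: Sun/Fri  2101: Mon/Sat
Both conditions hold in: 2076 — 1.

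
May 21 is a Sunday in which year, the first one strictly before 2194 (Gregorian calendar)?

From one year to the next, a fixed date's weekday advances by 1, or by 2 when a Feb 29 lies between the two dates.
2194: May 21 is Wednesday.
2193: Tuesday (−1)
2192: Monday (−1)
2191: Saturday (−2)
2190: Friday (−1)
2189: Thursday (−1)
2188: Wednesday (−1)
2187: Monday (−2)
2186: Sunday (−1)
May 21 falls on a Sunday in 2186.

2186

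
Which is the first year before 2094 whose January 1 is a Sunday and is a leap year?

Jan 1 advances by 2 weekdays after a leap year and by 1 after a common year.
2094: Jan 1 is Friday.
2093: Thursday
2092: Tuesday (leap)
2091: Monday
2090: Sunday
2089: Saturday
2088: Thursday (leap)
2087: Wednesday
2086: Tuesday
2085: Monday
2084: Saturday (leap)
2083: Friday
2082: Thursday
2081: Wednesday
2080: Monday (leap)
2079: Sunday
2078: Saturday
2077: Friday
2076: Wednesday (leap)
2075: Tuesday
2074: Monday
2073: Sunday
2072: Friday (leap)
2071: Thursday
2070: Wednesday
2069: Tuesday
2068: Sunday (leap)
2068 begins on a Sunday and is a leap year.

2068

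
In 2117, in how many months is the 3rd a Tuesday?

Check the 3rd of each month of 2117: Jan 3: Sun, Feb 3: Wed, Mar 3: Wed, Apr 3: Sat, May 3: Mon, Jun 3: Thu, Jul 3: Sat, Aug 3: Tue, Sep 3: Fri, Oct 3: Sun, Nov 3: Wed, Dec 3: Fri.
Tuesday occurs in August — 1 month.

1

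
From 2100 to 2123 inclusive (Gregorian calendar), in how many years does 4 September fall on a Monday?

Track 4 September's weekday year by year (advancing +1, or +2 across a Feb 29):
  2100: Sat  2101: Sun (+1)  2102: Mon (+1) ✓  2103: Tue (+1)  2104: Thu (+2)
  2105: Fri (+1)  2106: Sat (+1)  2107: Sun (+1)  2108: Tue (+2)  2109: Wed (+1)
  2110: Thu (+1)  2111: Fri (+1)  2112: Sun (+2)  2113: Mon (+1) ✓  2114: Tue (+1)
  2115: Wed (+1)  2116: Fri (+2)  2117: Sat (+1)  2118: Sun (+1)  2119: Mon (+1) ✓
  2120: Wed (+2)  2121: Thu (+1)  2122: Fri (+1)  2123: Sat (+1)
Monday years: 2102, 2113, 2119 — 3 in total.

3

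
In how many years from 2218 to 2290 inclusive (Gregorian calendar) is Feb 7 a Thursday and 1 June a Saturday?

Check each year's weekday for Feb 7 and 1 June:
  2218: Sat/Mon  2219: Sun/Tue  2220: Mon/Thu  2221: Wed/Fri  2222: Thu/Sat ✓  2223: Fri/Sun  2224: Sat/Tue  2225: Mon/Wed  2226: Tue/Thu  2227: Wed/Fri  2228: Thu/Sun  2229: Sat/Mon  2230: Sun/Tue  2231: Mon/Wed  …(45 more)…  2277: Wed/Fri  2278: Thu/Sat ✓  2279: Fri/Sun  2280: Sat/Tue  2281: Mon/Wed  2282: Tue/Thu  2283: Wed/Fri  2284: Thu/Sun  2285: Sat/Mon  2286: Sun/Tue  2287: Mon/Wed  2288: Tue/Fri  2289: Thu/Sat ✓  2290: Fri/Sun
Both conditions hold in: 2222, 2233, 2239, 2250, 2261, 2267, 2278, 2289 — 8.

8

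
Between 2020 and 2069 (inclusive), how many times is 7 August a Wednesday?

Track 7 August's weekday year by year (advancing +1, or +2 across a Feb 29):
  2020: Fri  2021: Sat (+1)  2022: Sun (+1)  2023: Mon (+1)  2024: Wed (+2) ✓
  2025: Thu (+1)  2026: Fri (+1)  2027: Sat (+1)  2028: Mon (+2)  2029: Tue (+1)
  2030: Wed (+1) ✓  2031: Thu (+1)  2032: Sat (+2)  2033: Sun (+1)  … (22 more years) …
  2056: Mon (+2)  2057: Tue (+1)  2058: Wed (+1) ✓  2059: Thu (+1)  2060: Sat (+2)
  2061: Sun (+1)  2062: Mon (+1)  2063: Tue (+1)  2064: Thu (+2)  2065: Fri (+1)
  2066: Sat (+1)  2067: Sun (+1)  2068: Tue (+2)  2069: Wed (+1) ✓
Wednesday years: 2024, 2030, 2041, 2047, 2052, 2058, 2069 — 7 in total.

7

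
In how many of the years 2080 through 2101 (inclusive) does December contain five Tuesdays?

December has 31 days; it has five Tuesdays when Tuesday falls among the first (month-length − 28) days — i.e. when December 1 is one of Tuesday/Monday/Sunday.
December 1 by year: 2080:Sun✓ 2081:Mon✓ 2082:Tue✓ 2083:Wed 2084:Fri 2085:Sat 2086:Sun✓ 2087:Mon✓ 2088:Wed 2089:Thu 2090:Fri 2091:Sat 2092:Mon✓ 2093:Tue✓ 2094:Wed 2095:Thu 2096:Sat 2097:Sun✓ 2098:Mon✓ 2099:Tue✓ 2100:Wed 2101:Thu
Years with five Tuesdays: 2080, 2081, 2082, 2086, 2087, 2092, 2093, 2097, 2098, 2099 → 10.

10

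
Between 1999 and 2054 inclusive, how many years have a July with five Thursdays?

24

July has 31 days; it has five Thursdays when Thursday falls among the first (month-length − 28) days — i.e. when July 1 is one of Thursday/Wednesday/Tuesday.
July 1 by year: 1999:Thu✓ 2000:Sat 2001:Sun 2002:Mon 2003:Tue✓ 2004:Thu✓ 2005:Fri 2006:Sat 2007:Sun 2008:Tue✓ 2009:Wed✓ 2010:Thu✓ 2011:Fri 2012:Sun 2013:Mon …(26 more)… 2040:Sun 2041:Mon 2042:Tue✓ 2043:Wed✓ 2044:Fri 2045:Sat 2046:Sun 2047:Mon 2048:Wed✓ 2049:Thu✓ 2050:Fri 2051:Sat 2052:Mon 2053:Tue✓ 2054:Wed✓
Years with five Thursdays: 1999, 2003, 2004, 2008, 2009, 2010, 2014, 2015, 2020, 2021, 2025, 2026, 2027, 2031, 2032, 2036, 2037, 2038, 2042, 2043, 2048, 2049, 2053, 2054 → 24.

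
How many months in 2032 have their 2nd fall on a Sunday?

Check the 2nd of each month of 2032: Jan 2: Fri, Feb 2: Mon, Mar 2: Tue, Apr 2: Fri, May 2: Sun, Jun 2: Wed, Jul 2: Fri, Aug 2: Mon, Sep 2: Thu, Oct 2: Sat, Nov 2: Tue, Dec 2: Thu.
Sunday occurs in May — 1 month.

1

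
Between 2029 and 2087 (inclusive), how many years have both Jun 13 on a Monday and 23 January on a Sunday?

Check each year's weekday for Jun 13 and 23 January:
  2029: Wed/Tue  2030: Thu/Wed  2031: Fri/Thu  2032: Sun/Fri  2033: Mon/Sun ✓  2034: Tue/Mon  2035: Wed/Tue  2036: Fri/Wed  2037: Sat/Fri  2038: Sun/Sat  2039: Mon/Sun ✓  2040: Wed/Mon  2041: Thu/Wed  2042: Fri/Thu  …(31 more)…  2074: Wed/Tue  2075: Thu/Wed  2076: Sat/Thu  2077: Sun/Sat  2078: Mon/Sun ✓  2079: Tue/Mon  2080: Thu/Tue  2081: Fri/Thu  2082: Sat/Fri  2083: Sun/Sat  2084: Tue/Sun  2085: Wed/Tue  2086: Thu/Wed  2087: Fri/Thu
Both conditions hold in: 2033, 2039, 2050, 2061, 2067, 2078 — 6.

6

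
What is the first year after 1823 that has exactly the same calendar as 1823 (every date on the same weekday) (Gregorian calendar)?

1834

Two years share a calendar iff Jan 1 falls on the same weekday and both are leap or both are common. 1823: Jan 1 is Wednesday, common year.
1824: Jan 1 Thursday, leap
1825: Jan 1 Saturday, common
1826: Jan 1 Sunday, common
1827: Jan 1 Monday, common
1828: Jan 1 Tuesday, leap
1829: Jan 1 Thursday, common
1830: Jan 1 Friday, common
1831: Jan 1 Saturday, common
1832: Jan 1 Sunday, leap
1833: Jan 1 Tuesday, common
1834: Jan 1 Wednesday, common
1834 matches on both conditions.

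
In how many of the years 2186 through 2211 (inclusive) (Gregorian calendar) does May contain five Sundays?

10

May has 31 days; it has five Sundays when Sunday falls among the first (month-length − 28) days — i.e. when May 1 is one of Sunday/Saturday/Friday.
May 1 by year: 2186:Mon 2187:Tue 2188:Thu 2189:Fri✓ 2190:Sat✓ 2191:Sun✓ 2192:Tue 2193:Wed 2194:Thu 2195:Fri✓ 2196:Sun✓ 2197:Mon 2198:Tue 2199:Wed 2200:Thu 2201:Fri✓ 2202:Sat✓ 2203:Sun✓ 2204:Tue 2205:Wed 2206:Thu 2207:Fri✓ 2208:Sun✓ 2209:Mon 2210:Tue 2211:Wed
Years with five Sundays: 2189, 2190, 2191, 2195, 2196, 2201, 2202, 2203, 2207, 2208 → 10.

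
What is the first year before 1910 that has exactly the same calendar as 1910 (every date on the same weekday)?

Two years share a calendar iff Jan 1 falls on the same weekday and both are leap or both are common. 1910: Jan 1 is Saturday, common year.
1909: Jan 1 Friday, common
1908: Jan 1 Wednesday, leap
1907: Jan 1 Tuesday, common
1906: Jan 1 Monday, common
1905: Jan 1 Sunday, common
1904: Jan 1 Friday, leap
1903: Jan 1 Thursday, common
1902: Jan 1 Wednesday, common
1901: Jan 1 Tuesday, common
1900: Jan 1 Monday, common
1899: Jan 1 Sunday, common
1898: Jan 1 Saturday, common
1898 matches on both conditions.

1898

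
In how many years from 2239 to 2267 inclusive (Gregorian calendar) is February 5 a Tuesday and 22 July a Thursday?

Check each year's weekday for February 5 and 22 July:
  2239: Tue/Mon  2240: Wed/Wed  2241: Fri/Thu  2242: Sat/Fri  2243: Sun/Sat  2244: Mon/Mon  2245: Wed/Tue  2246: Thu/Wed  2247: Fri/Thu  2248: Sat/Sat  2249: Mon/Sun  2250: Tue/Mon  2251: Wed/Tue  2252: Thu/Thu  2253: Sat/Fri  2254: Sun/Sat  2255: Mon/Sun  2256: Tue/Tue  2257: Thu/Wed  2258: Fri/Thu  2259: Sat/Fri  2260: Sun/Sun  2261: Tue/Mon  2262: Wed/Tue  2263: Thu/Wed  2264: Fri/Fri  2265: Sun/Sat  2266: Mon/Sun  2267: Tue/Mon
Both conditions hold in: no year — 0.

0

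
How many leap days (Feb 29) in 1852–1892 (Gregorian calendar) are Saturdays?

1

Leap years in 1852–1892: 11 of them.
Feb 29 weekday advances by 5 (mod 7) from one leap year to the next four years later (or differs when a century non-leap intervenes).
Leap-day weekdays: 1852:Sun 1856:Fri 1860:Wed 1864:Mon 1868:Sat✓ 1872:Thu 1876:Tue 1880:Sun 1884:Fri 1888:Wed 1892:Mon
Saturday: 1868 → 1.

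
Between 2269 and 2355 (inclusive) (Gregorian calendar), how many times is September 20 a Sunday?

Track September 20's weekday year by year (advancing +1, or +2 across a Feb 29):
  2269: Mon  2270: Tue (+1)  2271: Wed (+1)  2272: Fri (+2)  2273: Sat (+1)
  2274: Sun (+1) ✓  2275: Mon (+1)  2276: Wed (+2)  2277: Thu (+1)  2278: Fri (+1)
  2279: Sat (+1)  2280: Mon (+2)  2281: Tue (+1)  2282: Wed (+1)  … (59 more years) …
  2342: Sun (+1) ✓  2343: Mon (+1)  2344: Wed (+2)  2345: Thu (+1)  2346: Fri (+1)
  2347: Sat (+1)  2348: Mon (+2)  2349: Tue (+1)  2350: Wed (+1)  2351: Thu (+1)
  2352: Sat (+2)  2353: Sun (+1) ✓  2354: Mon (+1)  2355: Tue (+1)
Sunday years: 2274, 2285, 2291, 2296, 2303, 2308, 2314, 2325, 2331, 2336, 2342, 2353 — 12 in total.

12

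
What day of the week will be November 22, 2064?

January 1, 2064 is a Tuesday.
November 22 is day 327 of the year, i.e. 326 days after Jan 1.
326 mod 7 = 4, so advance 4 weekdays from Tuesday: Saturday.

Saturday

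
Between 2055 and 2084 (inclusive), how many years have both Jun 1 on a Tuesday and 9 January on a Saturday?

Check each year's weekday for Jun 1 and 9 January:
  2055: Tue/Sat ✓  2056: Thu/Sun  2057: Fri/Tue  2058: Sat/Wed  2059: Sun/Thu  2060: Tue/Fri  2061: Wed/Sun  2062: Thu/Mon  2063: Fri/Tue  2064: Sun/Wed  2065: Mon/Fri  2066: Tue/Sat ✓  2067: Wed/Sun  2068: Fri/Mon  2069: Sat/Wed  2070: Sun/Thu  2071: Mon/Fri  2072: Wed/Sat  2073: Thu/Mon  2074: Fri/Tue  2075: Sat/Wed  2076: Mon/Thu  2077: Tue/Sat ✓  2078: Wed/Sun  2079: Thu/Mon  2080: Sat/Tue  2081: Sun/Thu  2082: Mon/Fri  2083: Tue/Sat ✓  2084: Thu/Sun
Both conditions hold in: 2055, 2066, 2077, 2083 — 4.

4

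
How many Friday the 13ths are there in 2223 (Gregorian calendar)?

1

Check the 13th of each month of 2223: Jan 13: Mon, Feb 13: Thu, Mar 13: Thu, Apr 13: Sun, May 13: Tue, Jun 13: Fri, Jul 13: Sun, Aug 13: Wed, Sep 13: Sat, Oct 13: Mon, Nov 13: Thu, Dec 13: Sat.
Friday occurs in June — 1 month.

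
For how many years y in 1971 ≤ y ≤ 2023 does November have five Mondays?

November has 30 days; it has five Mondays when Monday falls among the first (month-length − 28) days — i.e. when November 1 is one of Monday/Sunday.
November 1 by year: 1971:Mon✓ 1972:Wed 1973:Thu 1974:Fri 1975:Sat 1976:Mon✓ 1977:Tue 1978:Wed 1979:Thu 1980:Sat 1981:Sun✓ 1982:Mon✓ 1983:Tue 1984:Thu 1985:Fri …(23 more)… 2009:Sun✓ 2010:Mon✓ 2011:Tue 2012:Thu 2013:Fri 2014:Sat 2015:Sun✓ 2016:Tue 2017:Wed 2018:Thu 2019:Fri 2020:Sun✓ 2021:Mon✓ 2022:Tue 2023:Wed
Years with five Mondays: 1971, 1976, 1981, 1982, 1987, 1992, 1993, 1998, 1999, 2004, 2009, 2010, 2015, 2020, 2021 → 15.

15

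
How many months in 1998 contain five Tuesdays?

4

A month of length L has five Tuesdays iff its first Tuesday is on day ≤ L−28 (so day 1–3 in a 31-day month, 1–2 in a 30-day month, day 1 in a leap February).
Checking each month of 1998: Jan starts Thu (31d); Feb starts Sun (28d); Mar starts Sun (31d) ✓; Apr starts Wed (30d); May starts Fri (31d); Jun starts Mon (30d) ✓; Jul starts Wed (31d); Aug starts Sat (31d); Sep starts Tue (30d) ✓; Oct starts Thu (31d); Nov starts Sun (30d); Dec starts Tue (31d) ✓.
Five-Tuesday months: March, June, September, December → 4.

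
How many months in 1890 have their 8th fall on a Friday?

1

Check the 8th of each month of 1890: Jan 8: Wed, Feb 8: Sat, Mar 8: Sat, Apr 8: Tue, May 8: Thu, Jun 8: Sun, Jul 8: Tue, Aug 8: Fri, Sep 8: Mon, Oct 8: Wed, Nov 8: Sat, Dec 8: Mon.
Friday occurs in August — 1 month.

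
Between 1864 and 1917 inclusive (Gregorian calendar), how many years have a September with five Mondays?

September has 30 days; it has five Mondays when Monday falls among the first (month-length − 28) days — i.e. when September 1 is one of Monday/Sunday.
September 1 by year: 1864:Thu 1865:Fri 1866:Sat 1867:Sun✓ 1868:Tue 1869:Wed 1870:Thu 1871:Fri 1872:Sun✓ 1873:Mon✓ 1874:Tue 1875:Wed 1876:Fri 1877:Sat 1878:Sun✓ …(24 more)… 1903:Tue 1904:Thu 1905:Fri 1906:Sat 1907:Sun✓ 1908:Tue 1909:Wed 1910:Thu 1911:Fri 1912:Sun✓ 1913:Mon✓ 1914:Tue 1915:Wed 1916:Fri 1917:Sat
Years with five Mondays: 1867, 1872, 1873, 1878, 1879, 1884, 1889, 1890, 1895, 1901, 1902, 1907, 1912, 1913 → 14.

14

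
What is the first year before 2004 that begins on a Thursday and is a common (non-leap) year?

1998

Jan 1 advances by 2 weekdays after a leap year and by 1 after a common year.
2004: Jan 1 is Thursday (leap).
2003: Wednesday
2002: Tuesday
2001: Monday
2000: Saturday (leap)
1999: Friday
1998: Thursday
1998 begins on a Thursday and is a common year.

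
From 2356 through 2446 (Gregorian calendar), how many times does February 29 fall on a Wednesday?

Leap years in 2356–2446: 23 of them.
Feb 29 weekday advances by 5 (mod 7) from one leap year to the next four years later (or differs when a century non-leap intervenes).
Leap-day weekdays: 2356:Wed✓ 2360:Mon 2364:Sat 2368:Thu 2372:Tue 2376:Sun 2380:Fri 2384:Wed✓ 2388:Mon 2392:Sat 2396:Thu 2400:Tue 2404:Sun 2408:Fri 2412:Wed✓ 2416:Mon 2420:Sat 2424:Thu 2428:Tue 2432:Sun 2436:Fri 2440:Wed✓ 2444:Mon
Wednesday: 2356, 2384, 2412, 2440 → 4.

4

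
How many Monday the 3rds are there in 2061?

Check the 3rd of each month of 2061: Jan 3: Mon, Feb 3: Thu, Mar 3: Thu, Apr 3: Sun, May 3: Tue, Jun 3: Fri, Jul 3: Sun, Aug 3: Wed, Sep 3: Sat, Oct 3: Mon, Nov 3: Thu, Dec 3: Sat.
Monday occurs in January, October — 2 months.

2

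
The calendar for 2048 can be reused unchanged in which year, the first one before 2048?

Two years share a calendar iff Jan 1 falls on the same weekday and both are leap or both are common. 2048: Jan 1 is Wednesday, leap year.
2047: Jan 1 Tuesday, common
2046: Jan 1 Monday, common
2045: Jan 1 Sunday, common
2044: Jan 1 Friday, leap
2043: Jan 1 Thursday, common
2042: Jan 1 Wednesday, common
2041: Jan 1 Tuesday, common
2040: Jan 1 Sunday, leap
2039: Jan 1 Saturday, common
2038: Jan 1 Friday, common
2037: Jan 1 Thursday, common
2036: Jan 1 Tuesday, leap
2035: Jan 1 Monday, common
2034: Jan 1 Sunday, common
2033: Jan 1 Saturday, common
2032: Jan 1 Thursday, leap
2031: Jan 1 Wednesday, common
2030: Jan 1 Tuesday, common
2029: Jan 1 Monday, common
2028: Jan 1 Saturday, leap
2027: Jan 1 Friday, common
2026: Jan 1 Thursday, common
2025: Jan 1 Wednesday, common
2024: Jan 1 Monday, leap
2023: Jan 1 Sunday, common
2022: Jan 1 Saturday, common
2021: Jan 1 Friday, common
2020: Jan 1 Wednesday, leap
2020 matches on both conditions.

2020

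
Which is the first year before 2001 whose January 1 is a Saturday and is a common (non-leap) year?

1994

Jan 1 advances by 2 weekdays after a leap year and by 1 after a common year.
2001: Jan 1 is Monday.
2000: Saturday (leap)
1999: Friday
1998: Thursday
1997: Wednesday
1996: Monday (leap)
1995: Sunday
1994: Saturday
1994 begins on a Saturday and is a common year.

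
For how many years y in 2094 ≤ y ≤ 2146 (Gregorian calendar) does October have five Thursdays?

22

October has 31 days; it has five Thursdays when Thursday falls among the first (month-length − 28) days — i.e. when October 1 is one of Thursday/Wednesday/Tuesday.
October 1 by year: 2094:Fri 2095:Sat 2096:Mon 2097:Tue✓ 2098:Wed✓ 2099:Thu✓ 2100:Fri 2101:Sat 2102:Sun 2103:Mon 2104:Wed✓ 2105:Thu✓ 2106:Fri 2107:Sat 2108:Mon …(23 more)… 2132:Wed✓ 2133:Thu✓ 2134:Fri 2135:Sat 2136:Mon 2137:Tue✓ 2138:Wed✓ 2139:Thu✓ 2140:Sat 2141:Sun 2142:Mon 2143:Tue✓ 2144:Thu✓ 2145:Fri 2146:Sat
Years with five Thursdays: 2097, 2098, 2099, 2104, 2105, 2109, 2110, 2111, 2115, 2116, 2120, 2121, 2122, 2126, 2127, 2132, 2133, 2137, 2138, 2139, 2143, 2144 → 22.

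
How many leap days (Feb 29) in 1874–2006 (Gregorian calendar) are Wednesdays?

Leap years in 1874–2006: 32 of them.
Feb 29 weekday advances by 5 (mod 7) from one leap year to the next four years later (or differs when a century non-leap intervenes).
Leap-day weekdays: 1876:Tue 1880:Sun 1884:Fri 1888:Wed✓ 1892:Mon 1896:Sat 1904:Mon 1908:Sat 1912:Thu 1916:Tue 1920:Sun 1924:Fri 1928:Wed✓ …(6 more)… 1956:Wed✓ 1960:Mon 1964:Sat 1968:Thu 1972:Tue 1976:Sun 1980:Fri 1984:Wed✓ 1988:Mon 1992:Sat 1996:Thu 2000:Tue 2004:Sun
Wednesday: 1888, 1928, 1956, 1984 → 4.

4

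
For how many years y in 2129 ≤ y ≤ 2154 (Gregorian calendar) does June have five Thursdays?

June has 30 days; it has five Thursdays when Thursday falls among the first (month-length − 28) days — i.e. when June 1 is one of Thursday/Wednesday.
June 1 by year: 2129:Wed✓ 2130:Thu✓ 2131:Fri 2132:Sun 2133:Mon 2134:Tue 2135:Wed✓ 2136:Fri 2137:Sat 2138:Sun 2139:Mon 2140:Wed✓ 2141:Thu✓ 2142:Fri 2143:Sat 2144:Mon 2145:Tue 2146:Wed✓ 2147:Thu✓ 2148:Sat 2149:Sun 2150:Mon 2151:Tue 2152:Thu✓ 2153:Fri 2154:Sat
Years with five Thursdays: 2129, 2130, 2135, 2140, 2141, 2146, 2147, 2152 → 8.

8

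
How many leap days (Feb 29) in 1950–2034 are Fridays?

3

Leap years in 1950–2034: 21 of them.
Feb 29 weekday advances by 5 (mod 7) from one leap year to the next four years later (or differs when a century non-leap intervenes).
Leap-day weekdays: 1952:Fri✓ 1956:Wed 1960:Mon 1964:Sat 1968:Thu 1972:Tue 1976:Sun 1980:Fri✓ 1984:Wed 1988:Mon 1992:Sat 1996:Thu 2000:Tue 2004:Sun 2008:Fri✓ 2012:Wed 2016:Mon 2020:Sat 2024:Thu 2028:Tue 2032:Sun
Friday: 1952, 1980, 2008 → 3.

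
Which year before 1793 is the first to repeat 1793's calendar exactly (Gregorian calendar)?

1782

Two years share a calendar iff Jan 1 falls on the same weekday and both are leap or both are common. 1793: Jan 1 is Tuesday, common year.
1792: Jan 1 Sunday, leap
1791: Jan 1 Saturday, common
1790: Jan 1 Friday, common
1789: Jan 1 Thursday, common
1788: Jan 1 Tuesday, leap
1787: Jan 1 Monday, common
1786: Jan 1 Sunday, common
1785: Jan 1 Saturday, common
1784: Jan 1 Thursday, leap
1783: Jan 1 Wednesday, common
1782: Jan 1 Tuesday, common
1782 matches on both conditions.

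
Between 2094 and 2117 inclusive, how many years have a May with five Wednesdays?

May has 31 days; it has five Wednesdays when Wednesday falls among the first (month-length − 28) days — i.e. when May 1 is one of Wednesday/Tuesday/Monday.
May 1 by year: 2094:Sat 2095:Sun 2096:Tue✓ 2097:Wed✓ 2098:Thu 2099:Fri 2100:Sat 2101:Sun 2102:Mon✓ 2103:Tue✓ 2104:Thu 2105:Fri 2106:Sat 2107:Sun 2108:Tue✓ 2109:Wed✓ 2110:Thu 2111:Fri 2112:Sun 2113:Mon✓ 2114:Tue✓ 2115:Wed✓ 2116:Fri 2117:Sat
Years with five Wednesdays: 2096, 2097, 2102, 2103, 2108, 2109, 2113, 2114, 2115 → 9.

9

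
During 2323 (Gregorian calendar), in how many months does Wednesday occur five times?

4

A month of length L has five Wednesdays iff its first Wednesday is on day ≤ L−28 (so day 1–3 in a 31-day month, 1–2 in a 30-day month, day 1 in a leap February).
Checking each month of 2323: Jan starts Mon (31d) ✓; Feb starts Thu (28d); Mar starts Thu (31d); Apr starts Sun (30d); May starts Tue (31d) ✓; Jun starts Fri (30d); Jul starts Sun (31d); Aug starts Wed (31d) ✓; Sep starts Sat (30d); Oct starts Mon (31d) ✓; Nov starts Thu (30d); Dec starts Sat (31d).
Five-Wednesday months: January, May, August, October → 4.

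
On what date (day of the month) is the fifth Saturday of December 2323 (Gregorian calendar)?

29

December 1, 2323 is a Saturday, so the first Saturday is the 1st.
The fifth Saturday is 1 + 28 = 29.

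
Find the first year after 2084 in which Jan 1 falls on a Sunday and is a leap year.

2096

Jan 1 advances by 2 weekdays after a leap year and by 1 after a common year.
2084: Jan 1 is Saturday (leap).
2085: Monday
2086: Tuesday
2087: Wednesday
2088: Thursday (leap)
2089: Saturday
2090: Sunday
2091: Monday
2092: Tuesday (leap)
2093: Thursday
2094: Friday
2095: Saturday
2096: Sunday (leap)
2096 begins on a Sunday and is a leap year.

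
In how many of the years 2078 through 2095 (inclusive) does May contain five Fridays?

7

May has 31 days; it has five Fridays when Friday falls among the first (month-length − 28) days — i.e. when May 1 is one of Friday/Thursday/Wednesday.
May 1 by year: 2078:Sun 2079:Mon 2080:Wed✓ 2081:Thu✓ 2082:Fri✓ 2083:Sat 2084:Mon 2085:Tue 2086:Wed✓ 2087:Thu✓ 2088:Sat 2089:Sun 2090:Mon 2091:Tue 2092:Thu✓ 2093:Fri✓ 2094:Sat 2095:Sun
Years with five Fridays: 2080, 2081, 2082, 2086, 2087, 2092, 2093 → 7.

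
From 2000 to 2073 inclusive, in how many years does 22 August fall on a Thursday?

10

Track 22 August's weekday year by year (advancing +1, or +2 across a Feb 29):
  2000: Tue  2001: Wed (+1)  2002: Thu (+1) ✓  2003: Fri (+1)  2004: Sun (+2)
  2005: Mon (+1)  2006: Tue (+1)  2007: Wed (+1)  2008: Fri (+2)  2009: Sat (+1)
  2010: Sun (+1)  2011: Mon (+1)  2012: Wed (+2)  2013: Thu (+1) ✓  … (46 more years) …
  2060: Sun (+2)  2061: Mon (+1)  2062: Tue (+1)  2063: Wed (+1)  2064: Fri (+2)
  2065: Sat (+1)  2066: Sun (+1)  2067: Mon (+1)  2068: Wed (+2)  2069: Thu (+1) ✓
  2070: Fri (+1)  2071: Sat (+1)  2072: Mon (+2)  2073: Tue (+1)
Thursday years: 2002, 2013, 2019, 2024, 2030, 2041, 2047, 2052, 2058, 2069 — 10 in total.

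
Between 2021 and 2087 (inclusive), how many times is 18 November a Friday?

Track 18 November's weekday year by year (advancing +1, or +2 across a Feb 29):
  2021: Thu  2022: Fri (+1) ✓  2023: Sat (+1)  2024: Mon (+2)  2025: Tue (+1)
  2026: Wed (+1)  2027: Thu (+1)  2028: Sat (+2)  2029: Sun (+1)  2030: Mon (+1)
  2031: Tue (+1)  2032: Thu (+2)  2033: Fri (+1) ✓  2034: Sat (+1)  … (39 more years) …
  2074: Sun (+1)  2075: Mon (+1)  2076: Wed (+2)  2077: Thu (+1)  2078: Fri (+1) ✓
  2079: Sat (+1)  2080: Mon (+2)  2081: Tue (+1)  2082: Wed (+1)  2083: Thu (+1)
  2084: Sat (+2)  2085: Sun (+1)  2086: Mon (+1)  2087: Tue (+1)
Friday years: 2022, 2033, 2039, 2044, 2050, 2061, 2067, 2072, 2078 — 9 in total.

9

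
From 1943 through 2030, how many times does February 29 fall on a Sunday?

Leap years in 1943–2030: 22 of them.
Feb 29 weekday advances by 5 (mod 7) from one leap year to the next four years later (or differs when a century non-leap intervenes).
Leap-day weekdays: 1944:Tue 1948:Sun✓ 1952:Fri 1956:Wed 1960:Mon 1964:Sat 1968:Thu 1972:Tue 1976:Sun✓ 1980:Fri 1984:Wed 1988:Mon 1992:Sat 1996:Thu 2000:Tue 2004:Sun✓ 2008:Fri 2012:Wed 2016:Mon 2020:Sat 2024:Thu 2028:Tue
Sunday: 1948, 1976, 2004 → 3.

3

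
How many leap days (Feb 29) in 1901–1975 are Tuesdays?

Leap years in 1901–1975: 18 of them.
Feb 29 weekday advances by 5 (mod 7) from one leap year to the next four years later (or differs when a century non-leap intervenes).
Leap-day weekdays: 1904:Mon 1908:Sat 1912:Thu 1916:Tue✓ 1920:Sun 1924:Fri 1928:Wed 1932:Mon 1936:Sat 1940:Thu 1944:Tue✓ 1948:Sun 1952:Fri 1956:Wed 1960:Mon 1964:Sat 1968:Thu 1972:Tue✓
Tuesday: 1916, 1944, 1972 → 3.

3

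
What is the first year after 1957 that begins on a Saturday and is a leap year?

1972

Jan 1 advances by 2 weekdays after a leap year and by 1 after a common year.
1957: Jan 1 is Tuesday.
1958: Wednesday
1959: Thursday
1960: Friday (leap)
1961: Sunday
1962: Monday
1963: Tuesday
1964: Wednesday (leap)
1965: Friday
1966: Saturday
1967: Sunday
1968: Monday (leap)
1969: Wednesday
1970: Thursday
1971: Friday
1972: Saturday (leap)
1972 begins on a Saturday and is a leap year.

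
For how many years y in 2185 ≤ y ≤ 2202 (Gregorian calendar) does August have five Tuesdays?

7

August has 31 days; it has five Tuesdays when Tuesday falls among the first (month-length − 28) days — i.e. when August 1 is one of Tuesday/Monday/Sunday.
August 1 by year: 2185:Mon✓ 2186:Tue✓ 2187:Wed 2188:Fri 2189:Sat 2190:Sun✓ 2191:Mon✓ 2192:Wed 2193:Thu 2194:Fri 2195:Sat 2196:Mon✓ 2197:Tue✓ 2198:Wed 2199:Thu 2200:Fri 2201:Sat 2202:Sun✓
Years with five Tuesdays: 2185, 2186, 2190, 2191, 2196, 2197, 2202 → 7.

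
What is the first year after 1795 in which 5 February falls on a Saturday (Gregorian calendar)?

1803

From one year to the next, a fixed date's weekday advances by 1, or by 2 when a Feb 29 lies between the two dates.
1795: February 5 is Thursday.
1796: Friday (+1)
1797: Sunday (+2)
1798: Monday (+1)
1799: Tuesday (+1)
1800: Wednesday (+1)
1801: Thursday (+1)
1802: Friday (+1)
1803: Saturday (+1)
5 February falls on a Saturday in 1803.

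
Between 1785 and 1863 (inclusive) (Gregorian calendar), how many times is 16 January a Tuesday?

Track 16 January's weekday year by year (advancing +1, or +2 across a Feb 29):
  1785: Sun  1786: Mon (+1)  1787: Tue (+1) ✓  1788: Wed (+1)  1789: Fri (+2)
  1790: Sat (+1)  1791: Sun (+1)  1792: Mon (+1)  1793: Wed (+2)  1794: Thu (+1)
  1795: Fri (+1)  1796: Sat (+1)  1797: Mon (+2)  1798: Tue (+1) ✓  … (51 more years) …
  1850: Wed (+1)  1851: Thu (+1)  1852: Fri (+1)  1853: Sun (+2)  1854: Mon (+1)
  1855: Tue (+1) ✓  1856: Wed (+1)  1857: Fri (+2)  1858: Sat (+1)  1859: Sun (+1)
  1860: Mon (+1)  1861: Wed (+2)  1862: Thu (+1)  1863: Fri (+1)
Tuesday years: 1787, 1798, 1810, 1816, 1821, 1827, 1838, 1844, 1849, 1855 — 10 in total.

10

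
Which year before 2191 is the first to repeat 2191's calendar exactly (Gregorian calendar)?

2185

Two years share a calendar iff Jan 1 falls on the same weekday and both are leap or both are common. 2191: Jan 1 is Saturday, common year.
2190: Jan 1 Friday, common
2189: Jan 1 Thursday, common
2188: Jan 1 Tuesday, leap
2187: Jan 1 Monday, common
2186: Jan 1 Sunday, common
2185: Jan 1 Saturday, common
2185 matches on both conditions.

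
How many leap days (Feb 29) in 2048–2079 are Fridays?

Leap years in 2048–2079: 8 of them.
Feb 29 weekday advances by 5 (mod 7) from one leap year to the next four years later (or differs when a century non-leap intervenes).
Leap-day weekdays: 2048:Sat 2052:Thu 2056:Tue 2060:Sun 2064:Fri✓ 2068:Wed 2072:Mon 2076:Sat
Friday: 2064 → 1.

1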